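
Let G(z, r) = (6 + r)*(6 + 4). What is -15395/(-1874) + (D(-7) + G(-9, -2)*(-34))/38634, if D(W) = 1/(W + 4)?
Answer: 444165874/54300087 ≈ 8.1798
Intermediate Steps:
G(z, r) = 60 + 10*r (G(z, r) = (6 + r)*10 = 60 + 10*r)
D(W) = 1/(4 + W)
-15395/(-1874) + (D(-7) + G(-9, -2)*(-34))/38634 = -15395/(-1874) + (1/(4 - 7) + (60 + 10*(-2))*(-34))/38634 = -15395*(-1/1874) + (1/(-3) + (60 - 20)*(-34))*(1/38634) = 15395/1874 + (-⅓ + 40*(-34))*(1/38634) = 15395/1874 + (-⅓ - 1360)*(1/38634) = 15395/1874 - 4081/3*1/38634 = 15395/1874 - 4081/115902 = 444165874/54300087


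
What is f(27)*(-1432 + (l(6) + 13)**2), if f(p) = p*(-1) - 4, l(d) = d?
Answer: 33201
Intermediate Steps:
f(p) = -4 - p (f(p) = -p - 4 = -4 - p)
f(27)*(-1432 + (l(6) + 13)**2) = (-4 - 1*27)*(-1432 + (6 + 13)**2) = (-4 - 27)*(-1432 + 19**2) = -31*(-1432 + 361) = -31*(-1071) = 33201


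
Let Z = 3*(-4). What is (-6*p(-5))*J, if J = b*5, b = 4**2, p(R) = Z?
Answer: 5760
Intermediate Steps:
Z = -12
p(R) = -12
b = 16
J = 80 (J = 16*5 = 80)
(-6*p(-5))*J = -6*(-12)*80 = 72*80 = 5760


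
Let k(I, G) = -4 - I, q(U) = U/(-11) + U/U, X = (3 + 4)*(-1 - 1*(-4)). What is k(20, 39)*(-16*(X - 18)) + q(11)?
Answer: 1152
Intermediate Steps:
X = 21 (X = 7*(-1 + 4) = 7*3 = 21)
q(U) = 1 - U/11 (q(U) = U*(-1/11) + 1 = -U/11 + 1 = 1 - U/11)
k(20, 39)*(-16*(X - 18)) + q(11) = (-4 - 1*20)*(-16*(21 - 18)) + (1 - 1/11*11) = (-4 - 20)*(-16*3) + (1 - 1) = -24*(-48) + 0 = 1152 + 0 = 1152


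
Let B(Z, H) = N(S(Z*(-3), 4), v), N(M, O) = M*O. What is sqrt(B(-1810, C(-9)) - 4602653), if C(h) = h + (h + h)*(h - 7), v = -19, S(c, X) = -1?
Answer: I*sqrt(4602634) ≈ 2145.4*I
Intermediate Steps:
C(h) = h + 2*h*(-7 + h) (C(h) = h + (2*h)*(-7 + h) = h + 2*h*(-7 + h))
B(Z, H) = 19 (B(Z, H) = -1*(-19) = 19)
sqrt(B(-1810, C(-9)) - 4602653) = sqrt(19 - 4602653) = sqrt(-4602634) = I*sqrt(4602634)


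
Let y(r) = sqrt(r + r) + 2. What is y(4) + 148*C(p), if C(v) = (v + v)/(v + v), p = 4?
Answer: 150 + 2*sqrt(2) ≈ 152.83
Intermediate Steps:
y(r) = 2 + sqrt(2)*sqrt(r) (y(r) = sqrt(2*r) + 2 = sqrt(2)*sqrt(r) + 2 = 2 + sqrt(2)*sqrt(r))
C(v) = 1 (C(v) = (2*v)/((2*v)) = (2*v)*(1/(2*v)) = 1)
y(4) + 148*C(p) = (2 + sqrt(2)*sqrt(4)) + 148*1 = (2 + sqrt(2)*2) + 148 = (2 + 2*sqrt(2)) + 148 = 150 + 2*sqrt(2)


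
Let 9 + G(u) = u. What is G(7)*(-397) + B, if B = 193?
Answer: 987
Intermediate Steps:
G(u) = -9 + u
G(7)*(-397) + B = (-9 + 7)*(-397) + 193 = -2*(-397) + 193 = 794 + 193 = 987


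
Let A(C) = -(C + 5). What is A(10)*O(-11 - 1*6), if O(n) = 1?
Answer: -15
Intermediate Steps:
A(C) = -5 - C (A(C) = -(5 + C) = -5 - C)
A(10)*O(-11 - 1*6) = (-5 - 1*10)*1 = (-5 - 10)*1 = -15*1 = -15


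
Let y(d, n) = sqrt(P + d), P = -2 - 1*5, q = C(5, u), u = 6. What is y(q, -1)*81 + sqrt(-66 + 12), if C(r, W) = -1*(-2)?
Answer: 3*I*(sqrt(6) + 27*sqrt(5)) ≈ 188.47*I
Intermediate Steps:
C(r, W) = 2
q = 2
P = -7 (P = -2 - 5 = -7)
y(d, n) = sqrt(-7 + d)
y(q, -1)*81 + sqrt(-66 + 12) = sqrt(-7 + 2)*81 + sqrt(-66 + 12) = sqrt(-5)*81 + sqrt(-54) = (I*sqrt(5))*81 + 3*I*sqrt(6) = 81*I*sqrt(5) + 3*I*sqrt(6) = 3*I*sqrt(6) + 81*I*sqrt(5)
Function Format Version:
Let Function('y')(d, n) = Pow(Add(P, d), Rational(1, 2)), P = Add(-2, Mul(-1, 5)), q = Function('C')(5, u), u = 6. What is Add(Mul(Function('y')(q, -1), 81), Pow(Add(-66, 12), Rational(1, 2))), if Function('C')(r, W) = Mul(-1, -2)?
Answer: Mul(3, I, Add(Pow(6, Rational(1, 2)), Mul(27, Pow(5, Rational(1, 2))))) ≈ Mul(188.47, I)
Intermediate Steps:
Function('C')(r, W) = 2
q = 2
P = -7 (P = Add(-2, -5) = -7)
Function('y')(d, n) = Pow(Add(-7, d), Rational(1, 2))
Add(Mul(Function('y')(q, -1), 81), Pow(Add(-66, 12), Rational(1, 2))) = Add(Mul(Pow(Add(-7, 2), Rational(1, 2)), 81), Pow(Add(-66, 12), Rational(1, 2))) = Add(Mul(Pow(-5, Rational(1, 2)), 81), Pow(-54, Rational(1, 2))) = Add(Mul(Mul(I, Pow(5, Rational(1, 2))), 81), Mul(3, I, Pow(6, Rational(1, 2)))) = Add(Mul(81, I, Pow(5, Rational(1, 2))), Mul(3, I, Pow(6, Rational(1, 2)))) = Add(Mul(3, I, Pow(6, Rational(1, 2))), Mul(81, I, Pow(5, Rational(1, 2))))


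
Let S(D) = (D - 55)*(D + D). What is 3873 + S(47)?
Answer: 3121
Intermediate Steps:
S(D) = 2*D*(-55 + D) (S(D) = (-55 + D)*(2*D) = 2*D*(-55 + D))
3873 + S(47) = 3873 + 2*47*(-55 + 47) = 3873 + 2*47*(-8) = 3873 - 752 = 3121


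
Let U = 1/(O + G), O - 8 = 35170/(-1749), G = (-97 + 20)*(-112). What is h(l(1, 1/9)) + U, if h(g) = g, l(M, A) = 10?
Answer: 150623729/15062198 ≈ 10.000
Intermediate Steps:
G = 8624 (G = -77*(-112) = 8624)
O = -21178/1749 (O = 8 + 35170/(-1749) = 8 + 35170*(-1/1749) = 8 - 35170/1749 = -21178/1749 ≈ -12.109)
U = 1749/15062198 (U = 1/(-21178/1749 + 8624) = 1/(15062198/1749) = 1749/15062198 ≈ 0.00011612)
h(l(1, 1/9)) + U = 10 + 1749/15062198 = 150623729/15062198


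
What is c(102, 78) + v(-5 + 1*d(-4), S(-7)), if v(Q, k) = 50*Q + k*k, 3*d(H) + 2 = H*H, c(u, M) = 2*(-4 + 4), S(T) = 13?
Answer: 457/3 ≈ 152.33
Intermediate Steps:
c(u, M) = 0 (c(u, M) = 2*0 = 0)
d(H) = -2/3 + H**2/3 (d(H) = -2/3 + (H*H)/3 = -2/3 + H**2/3)
v(Q, k) = k**2 + 50*Q (v(Q, k) = 50*Q + k**2 = k**2 + 50*Q)
c(102, 78) + v(-5 + 1*d(-4), S(-7)) = 0 + (13**2 + 50*(-5 + 1*(-2/3 + (1/3)*(-4)**2))) = 0 + (169 + 50*(-5 + 1*(-2/3 + (1/3)*16))) = 0 + (169 + 50*(-5 + 1*(-2/3 + 16/3))) = 0 + (169 + 50*(-5 + 1*(14/3))) = 0 + (169 + 50*(-5 + 14/3)) = 0 + (169 + 50*(-1/3)) = 0 + (169 - 50/3) = 0 + 457/3 = 457/3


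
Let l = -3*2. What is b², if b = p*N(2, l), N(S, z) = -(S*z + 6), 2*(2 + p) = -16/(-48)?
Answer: 121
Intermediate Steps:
l = -6
p = -11/6 (p = -2 + (-16/(-48))/2 = -2 + (-16*(-1/48))/2 = -2 + (½)*(⅓) = -2 + ⅙ = -11/6 ≈ -1.8333)
N(S, z) = -6 - S*z (N(S, z) = -(6 + S*z) = -6 - S*z)
b = -11 (b = -11*(-6 - 1*2*(-6))/6 = -11*(-6 + 12)/6 = -11/6*6 = -11)
b² = (-11)² = 121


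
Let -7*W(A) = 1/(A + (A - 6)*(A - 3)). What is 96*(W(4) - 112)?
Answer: -75312/7 ≈ -10759.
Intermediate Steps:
W(A) = -1/(7*(A + (-6 + A)*(-3 + A))) (W(A) = -1/(7*(A + (A - 6)*(A - 3))) = -1/(7*(A + (-6 + A)*(-3 + A))))
96*(W(4) - 112) = 96*(-1/(126 - 56*4 + 7*4**2) - 112) = 96*(-1/(126 - 224 + 7*16) - 112) = 96*(-1/(126 - 224 + 112) - 112) = 96*(-1/14 - 112) = 96*(-1569/14) = -75312/7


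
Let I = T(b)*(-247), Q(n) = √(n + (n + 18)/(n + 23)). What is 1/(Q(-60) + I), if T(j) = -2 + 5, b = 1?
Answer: -9139/6772725 - 11*I*√74/6772725 ≈ -0.0013494 - 1.3972e-5*I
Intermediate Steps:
T(j) = 3
Q(n) = √(n + (18 + n)/(23 + n))
I = -741 (I = 3*(-247) = -741)
1/(Q(-60) + I) = 1/(√((18 - 60 - 60*(23 - 60))/(23 - 60)) - 741) = 1/(√((18 - 60 - 60*(-37))/(-37)) - 741) = 1/(√(-(18 - 60 + 2220)/37) - 741) = 1/(√(-1/37*2178) - 741) = 1/(√(-2178/37) - 741) = 1/(33*I*√74/37 - 741) = 1/(-741 + 33*I*√74/37)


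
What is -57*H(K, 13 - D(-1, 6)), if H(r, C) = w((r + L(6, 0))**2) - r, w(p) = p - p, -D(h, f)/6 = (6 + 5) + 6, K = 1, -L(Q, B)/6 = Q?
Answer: 57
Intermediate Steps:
L(Q, B) = -6*Q
D(h, f) = -102 (D(h, f) = -6*((6 + 5) + 6) = -6*(11 + 6) = -6*17 = -102)
w(p) = 0
H(r, C) = -r (H(r, C) = 0 - r = -r)
-57*H(K, 13 - D(-1, 6)) = -(-57) = -57*(-1) = 57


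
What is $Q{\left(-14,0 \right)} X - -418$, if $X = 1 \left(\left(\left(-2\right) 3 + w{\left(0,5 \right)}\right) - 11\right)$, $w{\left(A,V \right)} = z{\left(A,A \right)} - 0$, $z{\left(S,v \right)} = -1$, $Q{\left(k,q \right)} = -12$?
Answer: $634$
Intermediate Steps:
$w{\left(A,V \right)} = -1$ ($w{\left(A,V \right)} = -1 - 0 = -1 + 0 = -1$)
$X = -18$ ($X = 1 \left(\left(\left(-2\right) 3 - 1\right) - 11\right) = 1 \left(\left(-6 - 1\right) - 11\right) = 1 \left(-7 - 11\right) = 1 \left(-18\right) = -18$)
$Q{\left(-14,0 \right)} X - -418 = \left(-12\right) \left(-18\right) - -418 = 216 + 418 = 634$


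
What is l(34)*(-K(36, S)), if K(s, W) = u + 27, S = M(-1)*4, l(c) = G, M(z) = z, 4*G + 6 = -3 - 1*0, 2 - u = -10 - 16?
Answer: 495/4 ≈ 123.75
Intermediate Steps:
u = 28 (u = 2 - (-10 - 16) = 2 - 1*(-26) = 2 + 26 = 28)
G = -9/4 (G = -3/2 + (-3 - 1*0)/4 = -3/2 + (-3 + 0)/4 = -3/2 + (1/4)*(-3) = -3/2 - 3/4 = -9/4 ≈ -2.2500)
l(c) = -9/4
S = -4 (S = -1*4 = -4)
K(s, W) = 55 (K(s, W) = 28 + 27 = 55)
l(34)*(-K(36, S)) = -(-9)*55/4 = -9/4*(-55) = 495/4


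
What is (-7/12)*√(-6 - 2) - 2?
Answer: -2 - 7*I*√2/6 ≈ -2.0 - 1.6499*I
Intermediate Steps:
(-7/12)*√(-6 - 2) - 2 = (-7*1/12)*√(-8) - 2 = -7*I*√2/6 - 2 = -2 - 7*I*√2/6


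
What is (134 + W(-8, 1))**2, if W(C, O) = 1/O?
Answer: 18225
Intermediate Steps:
(134 + W(-8, 1))**2 = (134 + 1/1)**2 = (134 + 1)**2 = 135**2 = 18225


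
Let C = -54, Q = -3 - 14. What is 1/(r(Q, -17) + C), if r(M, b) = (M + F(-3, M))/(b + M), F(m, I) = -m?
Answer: -17/911 ≈ -0.018661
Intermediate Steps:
Q = -17
r(M, b) = (3 + M)/(M + b) (r(M, b) = (M - 1*(-3))/(b + M) = (M + 3)/(M + b) = (3 + M)/(M + b))
1/(r(Q, -17) + C) = 1/((3 - 17)/(-17 - 17) - 54) = 1/(-14/(-34) - 54) = 1/(-1/34*(-14) - 54) = 1/(7/17 - 54) = 1/(-911/17) = -17/911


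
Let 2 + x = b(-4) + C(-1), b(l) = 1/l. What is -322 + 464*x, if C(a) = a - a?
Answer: -1366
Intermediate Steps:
C(a) = 0
x = -9/4 (x = -2 + (1/(-4) + 0) = -2 + (-1/4 + 0) = -2 - 1/4 = -9/4 ≈ -2.2500)
-322 + 464*x = -322 + 464*(-9/4) = -322 - 1044 = -1366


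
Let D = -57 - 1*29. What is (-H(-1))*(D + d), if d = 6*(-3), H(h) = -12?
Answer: -1248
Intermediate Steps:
d = -18
D = -86 (D = -57 - 29 = -86)
(-H(-1))*(D + d) = (-1*(-12))*(-86 - 18) = 12*(-104) = -1248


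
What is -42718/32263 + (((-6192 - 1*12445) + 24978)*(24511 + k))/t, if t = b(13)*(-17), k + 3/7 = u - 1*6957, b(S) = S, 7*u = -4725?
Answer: -203118954884/419419 ≈ -4.8429e+5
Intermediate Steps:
u = -675 (u = (⅐)*(-4725) = -675)
k = -53427/7 (k = -3/7 + (-675 - 1*6957) = -3/7 + (-675 - 6957) = -3/7 - 7632 = -53427/7 ≈ -7632.4)
t = -221 (t = 13*(-17) = -221)
-42718/32263 + (((-6192 - 1*12445) + 24978)*(24511 + k))/t = -42718/32263 + (((-6192 - 1*12445) + 24978)*(24511 - 53427/7))/(-221) = -42718*1/32263 + (((-6192 - 12445) + 24978)*(118150/7))*(-1/221) = -42718/32263 + ((-18637 + 24978)*(118150/7))*(-1/221) = -42718/32263 + (6341*(118150/7))*(-1/221) = -42718/32263 + (749189150/7)*(-1/221) = -42718/32263 - 44069950/91 = -203118954884/419419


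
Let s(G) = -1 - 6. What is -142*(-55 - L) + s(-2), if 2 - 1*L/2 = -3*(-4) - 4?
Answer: 6099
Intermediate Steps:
L = -12 (L = 4 - 2*(-3*(-4) - 4) = 4 - 2*(12 - 4) = 4 - 2*8 = 4 - 16 = -12)
s(G) = -7
-142*(-55 - L) + s(-2) = -142*(-55 - 1*(-12)) - 7 = -142*(-55 + 12) - 7 = -142*(-43) - 7 = 6106 - 7 = 6099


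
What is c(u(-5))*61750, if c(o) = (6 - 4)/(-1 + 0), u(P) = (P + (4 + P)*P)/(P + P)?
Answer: -123500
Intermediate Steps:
u(P) = (P + P*(4 + P))/(2*P) (u(P) = (P + P*(4 + P))/((2*P)) = (P + P*(4 + P))*(1/(2*P)) = (P + P*(4 + P))/(2*P))
c(o) = -2 (c(o) = 2/(-1) = 2*(-1) = -2)
c(u(-5))*61750 = -2*61750 = -123500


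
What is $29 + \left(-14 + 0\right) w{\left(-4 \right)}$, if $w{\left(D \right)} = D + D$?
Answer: $141$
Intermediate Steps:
$w{\left(D \right)} = 2 D$
$29 + \left(-14 + 0\right) w{\left(-4 \right)} = 29 + \left(-14 + 0\right) 2 \left(-4\right) = 29 - -112 = 29 + 112 = 141$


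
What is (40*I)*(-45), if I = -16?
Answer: 28800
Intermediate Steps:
(40*I)*(-45) = (40*(-16))*(-45) = -640*(-45) = 28800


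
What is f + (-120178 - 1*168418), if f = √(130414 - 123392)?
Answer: -288596 + √7022 ≈ -2.8851e+5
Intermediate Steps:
f = √7022 ≈ 83.797
f + (-120178 - 1*168418) = √7022 + (-120178 - 1*168418) = √7022 + (-120178 - 168418) = √7022 - 288596 = -288596 + √7022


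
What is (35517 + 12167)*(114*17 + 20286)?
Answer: 1059729216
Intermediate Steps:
(35517 + 12167)*(114*17 + 20286) = 47684*(1938 + 20286) = 47684*22224 = 1059729216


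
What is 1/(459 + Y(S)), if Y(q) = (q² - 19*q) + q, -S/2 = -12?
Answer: 1/603 ≈ 0.0016584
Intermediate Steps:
S = 24 (S = -2*(-12) = 24)
Y(q) = q² - 18*q
1/(459 + Y(S)) = 1/(459 + 24*(-18 + 24)) = 1/(459 + 24*6) = 1/(459 + 144) = 1/603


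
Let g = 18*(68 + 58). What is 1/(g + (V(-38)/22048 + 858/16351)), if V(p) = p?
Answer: 180253424/408823913555 ≈ 0.00044091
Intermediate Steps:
g = 2268 (g = 18*126 = 2268)
1/(g + (V(-38)/22048 + 858/16351)) = 1/(2268 + (-38/22048 + 858/16351)) = 1/(2268 + (-38*1/22048 + 858*(1/16351))) = 1/(2268 + (-19/11024 + 858/16351)) = 1/(2268 + 9147923/180253424) = 1/(408823913555/180253424) = 180253424/408823913555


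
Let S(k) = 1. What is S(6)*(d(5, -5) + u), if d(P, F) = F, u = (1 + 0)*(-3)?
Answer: -8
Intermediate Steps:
u = -3 (u = 1*(-3) = -3)
S(6)*(d(5, -5) + u) = 1*(-5 - 3) = 1*(-8) = -8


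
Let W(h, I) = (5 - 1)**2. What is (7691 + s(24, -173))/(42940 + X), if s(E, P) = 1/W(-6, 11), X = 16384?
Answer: 123057/949184 ≈ 0.12965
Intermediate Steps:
W(h, I) = 16 (W(h, I) = 4**2 = 16)
s(E, P) = 1/16
(7691 + s(24, -173))/(42940 + X) = (7691 + 1/16)/(42940 + 16384) = (123057/16)/59324 = (123057/16)*(1/59324) = 123057/949184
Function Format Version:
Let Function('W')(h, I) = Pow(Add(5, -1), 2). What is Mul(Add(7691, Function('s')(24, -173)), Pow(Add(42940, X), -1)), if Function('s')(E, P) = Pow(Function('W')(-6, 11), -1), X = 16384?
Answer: Rational(123057, 949184) ≈ 0.12965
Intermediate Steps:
Function('W')(h, I) = 16 (Function('W')(h, I) = Pow(4, 2) = 16)
Function('s')(E, P) = Rational(1, 16) (Function('s')(E, P) = Pow(16, -1) = Rational(1, 16))
Mul(Add(7691, Function('s')(24, -173)), Pow(Add(42940, X), -1)) = Mul(Add(7691, Rational(1, 16)), Pow(Add(42940, 16384), -1)) = Mul(Rational(123057, 16), Pow(59324, -1)) = Mul(Rational(123057, 16), Rational(1, 59324)) = Rational(123057, 949184)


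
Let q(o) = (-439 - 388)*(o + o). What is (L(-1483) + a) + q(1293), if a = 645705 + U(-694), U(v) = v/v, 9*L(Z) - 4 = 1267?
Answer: -13434973/9 ≈ -1.4928e+6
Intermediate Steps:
L(Z) = 1271/9 (L(Z) = 4/9 + (⅑)*1267 = 4/9 + 1267/9 = 1271/9)
q(o) = -1654*o
U(v) = 1
a = 645706 (a = 645705 + 1 = 645706)
(L(-1483) + a) + q(1293) = (1271/9 + 645706) - 1654*1293 = 5812625/9 - 2138622 = -13434973/9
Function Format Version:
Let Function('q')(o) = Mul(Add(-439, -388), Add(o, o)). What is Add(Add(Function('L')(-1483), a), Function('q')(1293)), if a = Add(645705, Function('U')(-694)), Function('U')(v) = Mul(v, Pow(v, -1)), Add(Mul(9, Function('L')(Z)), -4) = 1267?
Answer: Rational(-13434973, 9) ≈ -1.4928e+6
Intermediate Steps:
Function('L')(Z) = Rational(1271, 9) (Function('L')(Z) = Add(Rational(4, 9), Mul(Rational(1, 9), 1267)) = Add(Rational(4, 9), Rational(1267, 9)) = Rational(1271, 9))
Function('q')(o) = Mul(-1654, o) (Function('q')(o) = Mul(-827, Mul(2, o)) = Mul(-1654, o))
Function('U')(v) = 1
a = 645706 (a = Add(645705, 1) = 645706)
Add(Add(Function('L')(-1483), a), Function('q')(1293)) = Add(Add(Rational(1271, 9), 645706), Mul(-1654, 1293)) = Add(Rational(5812625, 9), -2138622) = Rational(-13434973, 9)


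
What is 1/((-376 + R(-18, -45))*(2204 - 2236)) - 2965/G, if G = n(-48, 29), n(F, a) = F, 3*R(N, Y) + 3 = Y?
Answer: 2324563/37632 ≈ 61.771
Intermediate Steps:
R(N, Y) = -1 + Y/3
G = -48
1/((-376 + R(-18, -45))*(2204 - 2236)) - 2965/G = 1/((-376 + (-1 + (1/3)*(-45)))*(2204 - 2236)) - 2965/(-48) = 1/(-376 + (-1 - 15)*(-32)) - 2965*(-1/48) = -1/32/(-376 - 16) + 2965/48 = -1/32/(-392) + 2965/48 = -1/392*(-1/32) + 2965/48 = 1/12544 + 2965/48 = 2324563/37632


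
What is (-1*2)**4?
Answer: 16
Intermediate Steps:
(-1*2)**4 = (-2)**4 = 16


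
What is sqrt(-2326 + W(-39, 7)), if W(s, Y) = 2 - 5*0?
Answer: 2*I*sqrt(581) ≈ 48.208*I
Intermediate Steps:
W(s, Y) = 2 (W(s, Y) = 2 + 0 = 2)
sqrt(-2326 + W(-39, 7)) = sqrt(-2326 + 2) = sqrt(-2324) = 2*I*sqrt(581)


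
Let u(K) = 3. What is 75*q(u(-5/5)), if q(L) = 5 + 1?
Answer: 450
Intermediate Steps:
q(L) = 6
75*q(u(-5/5)) = 75*6 = 450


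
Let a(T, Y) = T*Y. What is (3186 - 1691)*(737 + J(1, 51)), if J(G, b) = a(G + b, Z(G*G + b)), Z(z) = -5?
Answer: 713115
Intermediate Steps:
J(G, b) = -5*G - 5*b (J(G, b) = (G + b)*(-5) = -5*G - 5*b)
(3186 - 1691)*(737 + J(1, 51)) = (3186 - 1691)*(737 + (-5*1 - 5*51)) = 1495*(737 + (-5 - 255)) = 1495*(737 - 260) = 1495*477 = 713115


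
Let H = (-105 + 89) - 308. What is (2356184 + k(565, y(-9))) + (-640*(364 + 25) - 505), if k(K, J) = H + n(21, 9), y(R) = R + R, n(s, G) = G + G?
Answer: 2106413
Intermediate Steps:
n(s, G) = 2*G
y(R) = 2*R
H = -324 (H = -16 - 308 = -324)
k(K, J) = -306 (k(K, J) = -324 + 2*9 = -324 + 18 = -306)
(2356184 + k(565, y(-9))) + (-640*(364 + 25) - 505) = (2356184 - 306) + (-640*(364 + 25) - 505) = 2355878 + (-640*389 - 505) = 2355878 + (-248960 - 505) = 2355878 - 249465 = 2106413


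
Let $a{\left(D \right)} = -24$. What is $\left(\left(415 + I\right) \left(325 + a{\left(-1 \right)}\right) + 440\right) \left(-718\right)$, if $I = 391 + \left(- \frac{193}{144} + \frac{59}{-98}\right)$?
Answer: $- \frac{87739978027}{504} \approx -1.7409 \cdot 10^{8}$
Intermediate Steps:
$I = \frac{2745191}{7056}$ ($I = 391 + \left(\left(-193\right) \frac{1}{144} + 59 \left(- \frac{1}{98}\right)\right) = 391 - \frac{13705}{7056} = \frac{2745191}{7056} \approx 389.06$)
$\left(\left(415 + I\right) \left(325 + a{\left(-1 \right)}\right) + 440\right) \left(-718\right) = \left(\left(415 + \frac{2745191}{7056}\right) \left(325 - 24\right) + 440\right) \left(-718\right) = \left(\frac{5673431}{7056} \cdot 301 + 440\right) \left(-718\right) = \left(\frac{243957533}{1008} + 440\right) \left(-718\right) = \frac{244401053}{1008} \left(-718\right) = - \frac{87739978027}{504}$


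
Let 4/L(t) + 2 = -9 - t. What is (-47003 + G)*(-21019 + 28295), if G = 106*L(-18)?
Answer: -2390871772/7 ≈ -3.4155e+8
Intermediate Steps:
L(t) = 4/(-11 - t) (L(t) = 4/(-2 + (-9 - t)) = 4/(-11 - t))
G = 424/7 (G = 106*(-4/(11 - 18)) = 106*(-4/(-7)) = 106*(-4*(-⅐)) = 106*(4/7) = 424/7 ≈ 60.571)
(-47003 + G)*(-21019 + 28295) = (-47003 + 424/7)*(-21019 + 28295) = -328597/7*7276 = -2390871772/7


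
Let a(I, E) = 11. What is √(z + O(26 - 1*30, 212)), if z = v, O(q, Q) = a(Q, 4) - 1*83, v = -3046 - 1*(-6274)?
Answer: 2*√789 ≈ 56.178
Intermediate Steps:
v = 3228 (v = -3046 + 6274 = 3228)
O(q, Q) = -72 (O(q, Q) = 11 - 1*83 = 11 - 83 = -72)
z = 3228
√(z + O(26 - 1*30, 212)) = √(3228 - 72) = √3156 = 2*√789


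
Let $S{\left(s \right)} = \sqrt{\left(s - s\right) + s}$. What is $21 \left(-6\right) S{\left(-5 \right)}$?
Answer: $- 126 i \sqrt{5} \approx - 281.74 i$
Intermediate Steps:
$S{\left(s \right)} = \sqrt{s}$ ($S{\left(s \right)} = \sqrt{0 + s} = \sqrt{s}$)
$21 \left(-6\right) S{\left(-5 \right)} = 21 \left(-6\right) \sqrt{-5} = - 126 i \sqrt{5}$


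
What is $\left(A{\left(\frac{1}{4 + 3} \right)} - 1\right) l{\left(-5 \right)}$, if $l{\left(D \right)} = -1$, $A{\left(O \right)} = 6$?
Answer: $-5$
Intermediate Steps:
$\left(A{\left(\frac{1}{4 + 3} \right)} - 1\right) l{\left(-5 \right)} = \left(6 - 1\right) \left(-1\right) = 5 \left(-1\right) = -5$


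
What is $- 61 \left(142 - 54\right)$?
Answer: $-5368$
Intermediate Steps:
$- 61 \left(142 - 54\right) = \left(-61\right) 88 = -5368$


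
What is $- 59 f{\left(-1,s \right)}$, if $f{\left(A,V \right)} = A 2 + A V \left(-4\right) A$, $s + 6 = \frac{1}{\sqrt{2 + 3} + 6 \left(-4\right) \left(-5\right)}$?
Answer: $- \frac{3731278}{2879} - \frac{236 \sqrt{5}}{14395} \approx -1296.1$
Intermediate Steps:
$s = -6 + \frac{1}{120 + \sqrt{5}}$ ($s = -6 + \frac{1}{\sqrt{2 + 3} + 6 \left(-4\right) \left(-5\right)} = -6 + \frac{1}{\sqrt{5} - -120} = -6 + \frac{1}{\sqrt{5} + 120} = -6 + \frac{1}{120 + \sqrt{5}} \approx -5.9918$)
$f{\left(A,V \right)} = 2 A - 4 V A^{2}$ ($f{\left(A,V \right)} = 2 A + - 4 A V A = 2 A - 4 V A^{2}$)
$- 59 f{\left(-1,s \right)} = - 59 \cdot 2 \left(-1\right) \left(1 - - 2 \left(- \frac{17250}{2879} - \frac{\sqrt{5}}{14395}\right)\right) = - 59 \cdot 2 \left(-1\right) \left(1 - \left(\frac{34500}{2879} + \frac{2 \sqrt{5}}{14395}\right)\right) = - 59 \cdot 2 \left(-1\right) \left(- \frac{31621}{2879} - \frac{2 \sqrt{5}}{14395}\right) = - 59 \left(\frac{63242}{2879} + \frac{4 \sqrt{5}}{14395}\right) = - \frac{3731278}{2879} - \frac{236 \sqrt{5}}{14395}$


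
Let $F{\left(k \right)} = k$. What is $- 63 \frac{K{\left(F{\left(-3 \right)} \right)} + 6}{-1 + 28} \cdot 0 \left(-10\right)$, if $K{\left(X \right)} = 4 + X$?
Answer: $0$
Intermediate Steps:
$- 63 \frac{K{\left(F{\left(-3 \right)} \right)} + 6}{-1 + 28} \cdot 0 \left(-10\right) = - 63 \frac{\left(4 - 3\right) + 6}{-1 + 28} \cdot 0 \left(-10\right) = - 63 \frac{1 + 6}{27} \cdot 0 = - 63 \cdot 7 \cdot \frac{1}{27} \cdot 0 = \left(-63\right) \frac{7}{27} \cdot 0 = \left(- \frac{49}{3}\right) 0 = 0$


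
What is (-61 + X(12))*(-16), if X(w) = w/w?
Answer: 960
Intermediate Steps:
X(w) = 1
(-61 + X(12))*(-16) = (-61 + 1)*(-16) = -60*(-16) = 960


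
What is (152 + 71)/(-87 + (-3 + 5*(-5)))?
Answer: -223/115 ≈ -1.9391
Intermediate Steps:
(152 + 71)/(-87 + (-3 + 5*(-5))) = 223/(-87 + (-3 - 25)) = 223/(-87 - 28) = 223/(-115) = 223*(-1/115) = -223/115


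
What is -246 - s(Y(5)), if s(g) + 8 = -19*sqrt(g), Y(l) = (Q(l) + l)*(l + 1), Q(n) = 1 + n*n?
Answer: -238 + 19*sqrt(186) ≈ 21.125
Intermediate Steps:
Q(n) = 1 + n**2
Y(l) = (1 + l)*(1 + l + l**2) (Y(l) = ((1 + l**2) + l)*(l + 1) = (1 + l + l**2)*(1 + l) = (1 + l)*(1 + l + l**2))
s(g) = -8 - 19*sqrt(g)
-246 - s(Y(5)) = -246 - (-8 - 19*sqrt(1 + 5**3 + 2*5 + 2*5**2)) = -246 - (-8 - 19*sqrt(1 + 125 + 10 + 2*25)) = -246 - (-8 - 19*sqrt(1 + 125 + 10 + 50)) = -246 - (-8 - 19*sqrt(186)) = -246 + (8 + 19*sqrt(186)) = -238 + 19*sqrt(186)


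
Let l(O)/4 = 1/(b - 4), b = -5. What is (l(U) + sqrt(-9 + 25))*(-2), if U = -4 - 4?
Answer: -64/9 ≈ -7.1111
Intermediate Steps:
U = -8
l(O) = -4/9 (l(O) = 4/(-5 - 4) = 4/(-9) = 4*(-1/9) = -4/9)
(l(U) + sqrt(-9 + 25))*(-2) = (-4/9 + sqrt(-9 + 25))*(-2) = (-4/9 + sqrt(16))*(-2) = (-4/9 + 4)*(-2) = (32/9)*(-2) = -64/9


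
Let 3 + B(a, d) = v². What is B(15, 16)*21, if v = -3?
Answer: 126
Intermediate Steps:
B(a, d) = 6 (B(a, d) = -3 + (-3)² = -3 + 9 = 6)
B(15, 16)*21 = 6*21 = 126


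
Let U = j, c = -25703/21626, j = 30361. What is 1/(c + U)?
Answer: 21626/656561283 ≈ 3.2938e-5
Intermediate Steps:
c = -25703/21626 (c = -25703*1/21626 = -25703/21626 ≈ -1.1885)
U = 30361
1/(c + U) = 1/(-25703/21626 + 30361) = 1/(656561283/21626) = 21626/656561283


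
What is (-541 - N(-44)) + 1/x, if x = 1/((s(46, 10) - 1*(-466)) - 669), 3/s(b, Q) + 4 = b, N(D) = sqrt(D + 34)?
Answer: -10415/14 - I*sqrt(10) ≈ -743.93 - 3.1623*I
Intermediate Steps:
N(D) = sqrt(34 + D)
s(b, Q) = 3/(-4 + b)
x = -14/2841 (x = 1/((3/(-4 + 46) - 1*(-466)) - 669) = 1/((3/42 + 466) - 669) = 1/((3*(1/42) + 466) - 669) = 1/((1/14 + 466) - 669) = 1/(6525/14 - 669) = 1/(-2841/14) = -14/2841 ≈ -0.0049278)
(-541 - N(-44)) + 1/x = (-541 - sqrt(34 - 44)) + 1/(-14/2841) = (-541 - sqrt(-10)) - 2841/14 = (-541 - I*sqrt(10)) - 2841/14 = -10415/14 - I*sqrt(10)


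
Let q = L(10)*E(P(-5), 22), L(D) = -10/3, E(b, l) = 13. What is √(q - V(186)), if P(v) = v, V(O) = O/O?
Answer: I*√399/3 ≈ 6.6583*I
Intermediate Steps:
V(O) = 1
L(D) = -10/3 (L(D) = -10*⅓ = -10/3)
q = -130/3 (q = -10/3*13 = -130/3 ≈ -43.333)
√(q - V(186)) = √(-130/3 - 1*1) = √(-130/3 - 1) = √(-133/3) = I*√399/3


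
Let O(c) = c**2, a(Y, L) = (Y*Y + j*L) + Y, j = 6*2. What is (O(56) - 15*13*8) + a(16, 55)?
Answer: 2508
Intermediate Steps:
j = 12
a(Y, L) = Y + Y**2 + 12*L (a(Y, L) = (Y*Y + 12*L) + Y = (Y**2 + 12*L) + Y = Y + Y**2 + 12*L)
(O(56) - 15*13*8) + a(16, 55) = (56**2 - 15*13*8) + (16 + 16**2 + 12*55) = (3136 - 195*8) + (16 + 256 + 660) = (3136 - 1560) + 932 = 1576 + 932 = 2508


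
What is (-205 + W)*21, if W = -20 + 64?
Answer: -3381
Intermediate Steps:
W = 44
(-205 + W)*21 = (-205 + 44)*21 = -161*21 = -3381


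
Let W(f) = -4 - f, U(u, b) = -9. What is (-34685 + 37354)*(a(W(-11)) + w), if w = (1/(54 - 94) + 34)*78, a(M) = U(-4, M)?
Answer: 140979249/20 ≈ 7.0490e+6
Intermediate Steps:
a(M) = -9
w = 53001/20 (w = (1/(-40) + 34)*78 = (-1/40 + 34)*78 = (1359/40)*78 = 53001/20 ≈ 2650.1)
(-34685 + 37354)*(a(W(-11)) + w) = (-34685 + 37354)*(-9 + 53001/20) = 2669*(52821/20) = 140979249/20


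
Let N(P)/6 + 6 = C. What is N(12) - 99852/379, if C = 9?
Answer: -93030/379 ≈ -245.46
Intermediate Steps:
N(P) = 18 (N(P) = -36 + 6*9 = -36 + 54 = 18)
N(12) - 99852/379 = 18 - 99852/379 = -93030/379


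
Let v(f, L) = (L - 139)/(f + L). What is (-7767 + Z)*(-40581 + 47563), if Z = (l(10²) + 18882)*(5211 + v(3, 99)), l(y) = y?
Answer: 35216506623190/51 ≈ 6.9052e+11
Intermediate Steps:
v(f, L) = (-139 + L)/(L + f)
Z = 5044295662/51 (Z = (10² + 18882)*(5211 + (-139 + 99)/(99 + 3)) = (100 + 18882)*(5211 - 40/102) = 18982*(5211 + (1/102)*(-40)) = 18982*(5211 - 20/51) = 18982*(265741/51) = 5044295662/51 ≈ 9.8908e+7)
(-7767 + Z)*(-40581 + 47563) = (-7767 + 5044295662/51)*(-40581 + 47563) = (5043899545/51)*6982 = 35216506623190/51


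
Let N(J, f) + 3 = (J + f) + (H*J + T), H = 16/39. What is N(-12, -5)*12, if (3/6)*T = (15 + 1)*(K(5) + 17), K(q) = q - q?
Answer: 80976/13 ≈ 6228.9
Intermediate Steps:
K(q) = 0
T = 544 (T = 2*((15 + 1)*(0 + 17)) = 2*(16*17) = 2*272 = 544)
H = 16/39 (H = 16*(1/39) = 16/39 ≈ 0.41026)
N(J, f) = 541 + f + 55*J/39 (N(J, f) = -3 + ((J + f) + (16*J/39 + 544)) = -3 + ((J + f) + (544 + 16*J/39)) = -3 + (544 + f + 55*J/39) = 541 + f + 55*J/39)
N(-12, -5)*12 = (541 - 5 + (55/39)*(-12))*12 = (541 - 5 - 220/13)*12 = (6748/13)*12 = 80976/13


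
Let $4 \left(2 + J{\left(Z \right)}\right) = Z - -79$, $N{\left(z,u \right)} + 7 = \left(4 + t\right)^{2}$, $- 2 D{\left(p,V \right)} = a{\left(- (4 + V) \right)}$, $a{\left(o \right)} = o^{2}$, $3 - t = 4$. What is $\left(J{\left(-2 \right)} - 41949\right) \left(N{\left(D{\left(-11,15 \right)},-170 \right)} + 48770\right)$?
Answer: $-2045095311$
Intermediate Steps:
$t = -1$ ($t = 3 - 4 = -1$)
$D{\left(p,V \right)} = - \frac{\left(-4 - V\right)^{2}}{2}$ ($D{\left(p,V \right)} = - \frac{\left(- (4 + V)\right)^{2}}{2} = - \frac{\left(-4 - V\right)^{2}}{2}$)
$N{\left(z,u \right)} = 2$ ($N{\left(z,u \right)} = -7 + \left(4 - 1\right)^{2} = -7 + 3^{2} = -7 + 9 = 2$)
$J{\left(Z \right)} = \frac{71}{4} + \frac{Z}{4}$ ($J{\left(Z \right)} = -2 + \frac{Z - -79}{4} = -2 + \frac{Z + 79}{4} = -2 + \frac{79 + Z}{4} = -2 + \left(\frac{79}{4} + \frac{Z}{4}\right) = \frac{71}{4} + \frac{Z}{4}$)
$\left(J{\left(-2 \right)} - 41949\right) \left(N{\left(D{\left(-11,15 \right)},-170 \right)} + 48770\right) = \left(\left(\frac{71}{4} + \frac{1}{4} \left(-2\right)\right) - 41949\right) \left(2 + 48770\right) = \left(\left(\frac{71}{4} - \frac{1}{2}\right) - 41949\right) 48772 = \left(\frac{69}{4} - 41949\right) 48772 = \left(- \frac{167727}{4}\right) 48772 = -2045095311$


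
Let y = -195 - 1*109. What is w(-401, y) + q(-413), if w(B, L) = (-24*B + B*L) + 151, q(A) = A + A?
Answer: 130853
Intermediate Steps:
q(A) = 2*A
y = -304 (y = -195 - 109 = -304)
w(B, L) = 151 - 24*B + B*L
w(-401, y) + q(-413) = (151 - 24*(-401) - 401*(-304)) + 2*(-413) = (151 + 9624 + 121904) - 826 = 131679 - 826 = 130853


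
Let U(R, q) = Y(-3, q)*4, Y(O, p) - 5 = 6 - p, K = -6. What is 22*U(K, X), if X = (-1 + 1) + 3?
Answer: 704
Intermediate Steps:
Y(O, p) = 11 - p (Y(O, p) = 5 + (6 - p) = 11 - p)
X = 3 (X = 0 + 3 = 3)
U(R, q) = 44 - 4*q (U(R, q) = (11 - q)*4 = 44 - 4*q)
22*U(K, X) = 22*(44 - 4*3) = 22*(44 - 12) = 22*32 = 704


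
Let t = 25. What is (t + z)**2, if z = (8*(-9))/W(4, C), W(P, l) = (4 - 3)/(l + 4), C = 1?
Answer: 112225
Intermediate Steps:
W(P, l) = 1/(4 + l)
z = -360 (z = (8*(-9))/(1/(4 + 1)) = -72/(1/5) = -72/1/5 = -72*5 = -360)
(t + z)**2 = (25 - 360)**2 = (-335)**2 = 112225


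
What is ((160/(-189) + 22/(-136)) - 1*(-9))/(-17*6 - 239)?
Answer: -102709/4382532 ≈ -0.023436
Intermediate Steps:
((160/(-189) + 22/(-136)) - 1*(-9))/(-17*6 - 239) = ((160*(-1/189) + 22*(-1/136)) + 9)/(-102 - 239) = ((-160/189 - 11/68) + 9)/(-341) = (-12959/12852 + 9)*(-1/341) = (102709/12852)*(-1/341) = -102709/4382532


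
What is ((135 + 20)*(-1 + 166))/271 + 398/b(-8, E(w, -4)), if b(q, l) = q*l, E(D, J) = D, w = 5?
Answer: 457571/5420 ≈ 84.423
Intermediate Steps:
b(q, l) = l*q
((135 + 20)*(-1 + 166))/271 + 398/b(-8, E(w, -4)) = ((135 + 20)*(-1 + 166))/271 + 398/((5*(-8))) = (155*165)*(1/271) + 398/(-40) = 25575*(1/271) + 398*(-1/40) = 25575/271 - 199/20 = 457571/5420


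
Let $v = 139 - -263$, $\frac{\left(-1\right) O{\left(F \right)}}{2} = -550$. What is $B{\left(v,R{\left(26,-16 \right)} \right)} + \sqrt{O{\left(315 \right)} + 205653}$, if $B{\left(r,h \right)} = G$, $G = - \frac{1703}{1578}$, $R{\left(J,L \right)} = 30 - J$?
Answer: $- \frac{1703}{1578} + \sqrt{206753} \approx 453.62$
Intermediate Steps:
$O{\left(F \right)} = 1100$ ($O{\left(F \right)} = \left(-2\right) \left(-550\right) = 1100$)
$v = 402$ ($v = 139 + 263 = 402$)
$G = - \frac{1703}{1578}$ ($G = \left(-1703\right) \frac{1}{1578} = - \frac{1703}{1578} \approx -1.0792$)
$B{\left(r,h \right)} = - \frac{1703}{1578}$
$B{\left(v,R{\left(26,-16 \right)} \right)} + \sqrt{O{\left(315 \right)} + 205653} = - \frac{1703}{1578} + \sqrt{1100 + 205653} = - \frac{1703}{1578} + \sqrt{206753}$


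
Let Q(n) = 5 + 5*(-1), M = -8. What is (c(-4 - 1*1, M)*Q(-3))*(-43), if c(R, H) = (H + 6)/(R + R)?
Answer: 0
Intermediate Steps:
Q(n) = 0 (Q(n) = 5 - 5 = 0)
c(R, H) = (6 + H)/(2*R) (c(R, H) = (6 + H)/((2*R)) = (6 + H)*(1/(2*R)) = (6 + H)/(2*R))
(c(-4 - 1*1, M)*Q(-3))*(-43) = (((6 - 8)/(2*(-4 - 1*1)))*0)*(-43) = (((½)*(-2)/(-4 - 1))*0)*(-43) = (((½)*(-2)/(-5))*0)*(-43) = (((½)*(-⅕)*(-2))*0)*(-43) = ((⅕)*0)*(-43) = 0*(-43) = 0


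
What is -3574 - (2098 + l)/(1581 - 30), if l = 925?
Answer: -5546297/1551 ≈ -3575.9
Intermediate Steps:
-3574 - (2098 + l)/(1581 - 30) = -3574 - (2098 + 925)/(1581 - 30) = -3574 - 3023/1551 = -5546297/1551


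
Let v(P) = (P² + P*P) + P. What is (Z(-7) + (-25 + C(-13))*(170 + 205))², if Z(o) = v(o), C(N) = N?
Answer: 200477281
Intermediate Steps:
v(P) = P + 2*P² (v(P) = (P² + P²) + P = 2*P² + P = P + 2*P²)
Z(o) = o*(1 + 2*o)
(Z(-7) + (-25 + C(-13))*(170 + 205))² = (-7*(1 + 2*(-7)) + (-25 - 13)*(170 + 205))² = (-7*(1 - 14) - 38*375)² = (-7*(-13) - 14250)² = (91 - 14250)² = (-14159)² = 200477281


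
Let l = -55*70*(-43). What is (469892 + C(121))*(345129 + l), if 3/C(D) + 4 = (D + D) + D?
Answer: 86147069155849/359 ≈ 2.3996e+11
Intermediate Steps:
l = 165550 (l = -3850*(-43) = 165550)
C(D) = 3/(-4 + 3*D) (C(D) = 3/(-4 + ((D + D) + D)) = 3/(-4 + (2*D + D)) = 3/(-4 + 3*D))
(469892 + C(121))*(345129 + l) = (469892 + 3/(-4 + 3*121))*(345129 + 165550) = (469892 + 3/(-4 + 363))*510679 = (469892 + 3/359)*510679 = (168691231/359)*510679 = 86147069155849/359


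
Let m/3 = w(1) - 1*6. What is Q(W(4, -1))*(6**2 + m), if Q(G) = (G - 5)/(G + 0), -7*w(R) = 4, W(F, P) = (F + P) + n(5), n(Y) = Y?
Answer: 171/28 ≈ 6.1071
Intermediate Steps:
W(F, P) = 5 + F + P (W(F, P) = (F + P) + 5 = 5 + F + P)
w(R) = -4/7 (w(R) = -1/7*4 = -4/7)
m = -138/7 (m = 3*(-4/7 - 1*6) = 3*(-4/7 - 6) = 3*(-46/7) = -138/7 ≈ -19.714)
Q(G) = (-5 + G)/G
Q(W(4, -1))*(6**2 + m) = ((-5 + (5 + 4 - 1))/(5 + 4 - 1))*(6**2 - 138/7) = ((-5 + 8)/8)*(36 - 138/7) = ((1/8)*3)*(114/7) = (3/8)*(114/7) = 171/28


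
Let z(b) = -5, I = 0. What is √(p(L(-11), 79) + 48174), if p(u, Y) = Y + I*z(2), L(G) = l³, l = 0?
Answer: √48253 ≈ 219.67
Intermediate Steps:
L(G) = 0 (L(G) = 0³ = 0)
p(u, Y) = Y (p(u, Y) = Y + 0*(-5) = Y + 0 = Y)
√(p(L(-11), 79) + 48174) = √(79 + 48174) = √48253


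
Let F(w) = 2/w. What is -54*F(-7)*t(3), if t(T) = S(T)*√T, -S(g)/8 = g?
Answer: -2592*√3/7 ≈ -641.35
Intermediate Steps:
S(g) = -8*g
t(T) = -8*T^(3/2) (t(T) = (-8*T)*√T = -8*T^(3/2))
-54*F(-7)*t(3) = -54*2/(-7)*(-24*√3) = -54*2*(-⅐)*(-24*√3) = -(-108)*(-24*√3)/7 = -2592*√3/7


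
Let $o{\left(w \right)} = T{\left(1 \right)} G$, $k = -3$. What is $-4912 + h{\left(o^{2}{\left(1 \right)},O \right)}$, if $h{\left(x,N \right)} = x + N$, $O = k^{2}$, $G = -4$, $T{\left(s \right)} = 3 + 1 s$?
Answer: $-4647$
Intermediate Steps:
$T{\left(s \right)} = 3 + s$
$o{\left(w \right)} = -16$ ($o{\left(w \right)} = \left(3 + 1\right) \left(-4\right) = 4 \left(-4\right) = -16$)
$O = 9$ ($O = \left(-3\right)^{2} = 9$)
$h{\left(x,N \right)} = N + x$
$-4912 + h{\left(o^{2}{\left(1 \right)},O \right)} = -4912 + \left(9 + \left(-16\right)^{2}\right) = -4912 + \left(9 + 256\right) = -4912 + 265 = -4647$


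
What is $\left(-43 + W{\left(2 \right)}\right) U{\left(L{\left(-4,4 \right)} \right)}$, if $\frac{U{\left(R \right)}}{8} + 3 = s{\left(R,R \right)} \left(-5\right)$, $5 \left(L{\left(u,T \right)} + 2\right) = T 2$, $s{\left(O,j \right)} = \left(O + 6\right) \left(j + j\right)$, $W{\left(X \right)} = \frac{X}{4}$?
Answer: $-6596$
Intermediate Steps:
$W{\left(X \right)} = \frac{X}{4}$ ($W{\left(X \right)} = X \frac{1}{4} = \frac{X}{4}$)
$s{\left(O,j \right)} = 2 j \left(6 + O\right)$ ($s{\left(O,j \right)} = \left(6 + O\right) 2 j = 2 j \left(6 + O\right)$)
$L{\left(u,T \right)} = -2 + \frac{2 T}{5}$ ($L{\left(u,T \right)} = -2 + \frac{T 2}{5} = -2 + \frac{2 T}{5}$)
$U{\left(R \right)} = -24 - 80 R \left(6 + R\right)$ ($U{\left(R \right)} = -24 + 8 \cdot 2 R \left(6 + R\right) \left(-5\right) = -24 + 8 \left(- 10 R \left(6 + R\right)\right) = -24 - 80 R \left(6 + R\right)$)
$\left(-43 + W{\left(2 \right)}\right) U{\left(L{\left(-4,4 \right)} \right)} = \left(-43 + \frac{1}{4} \cdot 2\right) \left(-24 - 80 \left(-2 + \frac{2}{5} \cdot 4\right) \left(6 + \left(-2 + \frac{2}{5} \cdot 4\right)\right)\right) = \left(-43 + \frac{1}{2}\right) \left(-24 - 80 \left(-2 + \frac{8}{5}\right) \left(6 + \left(-2 + \frac{8}{5}\right)\right)\right) = - \frac{85 \left(-24 - - 32 \left(6 - \frac{2}{5}\right)\right)}{2} = - \frac{85 \left(-24 - \left(-32\right) \frac{28}{5}\right)}{2} = - \frac{85 \left(-24 + \frac{896}{5}\right)}{2} = \left(- \frac{85}{2}\right) \frac{776}{5} = -6596$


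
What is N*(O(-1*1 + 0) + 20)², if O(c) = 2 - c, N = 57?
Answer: 30153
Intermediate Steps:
N*(O(-1*1 + 0) + 20)² = 57*((2 - (-1*1 + 0)) + 20)² = 57*((2 - (-1 + 0)) + 20)² = 57*((2 - 1*(-1)) + 20)² = 57*((2 + 1) + 20)² = 57*(3 + 20)² = 57*23² = 57*529 = 30153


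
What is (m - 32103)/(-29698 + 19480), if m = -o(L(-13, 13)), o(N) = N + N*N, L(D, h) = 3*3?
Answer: 10731/3406 ≈ 3.1506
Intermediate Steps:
L(D, h) = 9
o(N) = N + N²
m = -90 (m = -9*(1 + 9) = -9*10 = -1*90 = -90)
(m - 32103)/(-29698 + 19480) = (-90 - 32103)/(-29698 + 19480) = -32193/(-10218) = -32193*(-1/10218) = 10731/3406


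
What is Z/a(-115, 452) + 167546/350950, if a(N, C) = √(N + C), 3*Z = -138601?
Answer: 83773/175475 - 138601*√337/1011 ≈ -2516.2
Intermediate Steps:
Z = -138601/3 (Z = (⅓)*(-138601) = -138601/3 ≈ -46200.)
a(N, C) = √(C + N)
Z/a(-115, 452) + 167546/350950 = -138601/(3*√(452 - 115)) + 167546/350950 = -138601*√337/337/3 + 167546*(1/350950) = -138601*√337/1011 + 83773/175475 = 83773/175475 - 138601*√337/1011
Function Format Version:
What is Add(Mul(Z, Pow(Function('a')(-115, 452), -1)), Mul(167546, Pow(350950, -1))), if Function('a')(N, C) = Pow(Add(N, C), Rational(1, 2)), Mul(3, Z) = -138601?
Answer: Add(Rational(83773, 175475), Mul(Rational(-138601, 1011), Pow(337, Rational(1, 2)))) ≈ -2516.2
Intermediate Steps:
Z = Rational(-138601, 3) (Z = Mul(Rational(1, 3), -138601) = Rational(-138601, 3) ≈ -46200.)
Function('a')(N, C) = Pow(Add(C, N), Rational(1, 2))
Add(Mul(Z, Pow(Function('a')(-115, 452), -1)), Mul(167546, Pow(350950, -1))) = Add(Mul(Rational(-138601, 3), Pow(Pow(Add(452, -115), Rational(1, 2)), -1)), Mul(167546, Pow(350950, -1))) = Add(Mul(Rational(-138601, 3), Pow(Pow(337, Rational(1, 2)), -1)), Mul(167546, Rational(1, 350950))) = Add(Mul(Rational(-138601, 3), Mul(Rational(1, 337), Pow(337, Rational(1, 2)))), Rational(83773, 175475)) = Add(Mul(Rational(-138601, 1011), Pow(337, Rational(1, 2))), Rational(83773, 175475)) = Add(Rational(83773, 175475), Mul(Rational(-138601, 1011), Pow(337, Rational(1, 2))))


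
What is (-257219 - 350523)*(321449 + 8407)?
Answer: -200467345152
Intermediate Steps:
(-257219 - 350523)*(321449 + 8407) = -607742*329856 = -200467345152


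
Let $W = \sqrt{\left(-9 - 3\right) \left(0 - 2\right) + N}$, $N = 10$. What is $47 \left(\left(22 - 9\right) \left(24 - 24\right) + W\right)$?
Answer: $47 \sqrt{34} \approx 274.05$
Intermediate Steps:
$W = \sqrt{34}$ ($W = \sqrt{\left(-9 - 3\right) \left(0 - 2\right) + 10} = \sqrt{\left(-12\right) \left(-2\right) + 10} = \sqrt{24 + 10} = \sqrt{34} \approx 5.8309$)
$47 \left(\left(22 - 9\right) \left(24 - 24\right) + W\right) = 47 \left(\left(22 - 9\right) \left(24 - 24\right) + \sqrt{34}\right) = 47 \left(13 \cdot 0 + \sqrt{34}\right) = 47 \left(0 + \sqrt{34}\right) = 47 \sqrt{34}$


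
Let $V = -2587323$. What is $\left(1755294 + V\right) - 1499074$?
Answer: $-2331103$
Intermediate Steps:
$\left(1755294 + V\right) - 1499074 = \left(1755294 - 2587323\right) - 1499074 = -832029 - 1499074 = -2331103$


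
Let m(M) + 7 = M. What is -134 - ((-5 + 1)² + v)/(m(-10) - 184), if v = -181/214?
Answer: -1920211/14338 ≈ -133.92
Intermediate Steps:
v = -181/214 (v = -181*1/214 = -181/214 ≈ -0.84579)
m(M) = -7 + M
-134 - ((-5 + 1)² + v)/(m(-10) - 184) = -134 - ((-5 + 1)² - 181/214)/((-7 - 10) - 184) = -134 - ((-4)² - 181/214)/(-17 - 184) = -134 - (16 - 181/214)/(-201) = -134 - 3243*(-1)/(214*201) = -134 - 1*(-1081/14338) = -134 + 1081/14338 = -1920211/14338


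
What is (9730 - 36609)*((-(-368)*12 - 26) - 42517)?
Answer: 1024815633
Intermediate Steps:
(9730 - 36609)*((-(-368)*12 - 26) - 42517) = -26879*((-92*(-48) - 26) - 42517) = -26879*((4416 - 26) - 42517) = -26879*(4390 - 42517) = -26879*(-38127) = 1024815633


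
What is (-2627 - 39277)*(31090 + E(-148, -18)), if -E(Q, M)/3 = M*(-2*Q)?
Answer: -1972588896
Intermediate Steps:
E(Q, M) = 6*M*Q (E(Q, M) = -3*M*(-2*Q) = -(-6)*M*Q = 6*M*Q)
(-2627 - 39277)*(31090 + E(-148, -18)) = (-2627 - 39277)*(31090 + 6*(-18)*(-148)) = -41904*(31090 + 15984) = -41904*47074 = -1972588896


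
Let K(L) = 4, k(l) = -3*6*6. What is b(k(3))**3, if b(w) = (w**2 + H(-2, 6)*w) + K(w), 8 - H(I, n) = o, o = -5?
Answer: 1081309279744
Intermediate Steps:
k(l) = -108 (k(l) = -18*6 = -108)
H(I, n) = 13 (H(I, n) = 8 - 1*(-5) = 8 + 5 = 13)
b(w) = 4 + w**2 + 13*w (b(w) = (w**2 + 13*w) + 4 = 4 + w**2 + 13*w)
b(k(3))**3 = (4 + (-108)**2 + 13*(-108))**3 = (4 + 11664 - 1404)**3 = 10264**3 = 1081309279744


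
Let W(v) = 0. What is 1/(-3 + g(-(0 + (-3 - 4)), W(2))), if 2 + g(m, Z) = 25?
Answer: 1/20 ≈ 0.050000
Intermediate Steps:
g(m, Z) = 23 (g(m, Z) = -2 + 25 = 23)
1/(-3 + g(-(0 + (-3 - 4)), W(2))) = 1/(-3 + 23) = 1/20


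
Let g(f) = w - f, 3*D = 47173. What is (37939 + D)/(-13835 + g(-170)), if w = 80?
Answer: -32198/8151 ≈ -3.9502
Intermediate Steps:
D = 47173/3 (D = (⅓)*47173 = 47173/3 ≈ 15724.)
g(f) = 80 - f
(37939 + D)/(-13835 + g(-170)) = (37939 + 47173/3)/(-13835 + (80 - 1*(-170))) = 160990/(3*(-13835 + (80 + 170))) = 160990/(3*(-13835 + 250)) = (160990/3)/(-13585) = (160990/3)*(-1/13585) = -32198/8151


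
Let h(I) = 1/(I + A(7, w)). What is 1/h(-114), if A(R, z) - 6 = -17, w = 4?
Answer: -125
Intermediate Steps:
A(R, z) = -11 (A(R, z) = 6 - 17 = -11)
h(I) = 1/(-11 + I) (h(I) = 1/(I - 11) = 1/(-11 + I))
1/h(-114) = 1/(1/(-11 - 114)) = 1/(1/(-125)) = 1/(-1/125) = -125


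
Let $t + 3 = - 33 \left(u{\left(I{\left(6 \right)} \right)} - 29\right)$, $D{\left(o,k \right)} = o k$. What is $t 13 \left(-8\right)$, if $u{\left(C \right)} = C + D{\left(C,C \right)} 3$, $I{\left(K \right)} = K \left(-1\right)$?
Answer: $250848$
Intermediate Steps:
$I{\left(K \right)} = - K$
$D{\left(o,k \right)} = k o$
$u{\left(C \right)} = C + 3 C^{2}$ ($u{\left(C \right)} = C + C C 3 = C + C^{2} \cdot 3 = C + 3 C^{2}$)
$t = -2412$ ($t = -3 - 33 \left(\left(-1\right) 6 \left(1 + 3 \left(\left(-1\right) 6\right)\right) - 29\right) = -3 - 33 \left(- 6 \left(1 + 3 \left(-6\right)\right) - 29\right) = -3 - 33 \left(- 6 \left(1 - 18\right) - 29\right) = -3 - 33 \left(\left(-6\right) \left(-17\right) - 29\right) = -3 - 33 \left(102 - 29\right) = -3 - 2409 = -2412$)
$t 13 \left(-8\right) = - 2412 \cdot 13 \left(-8\right) = \left(-2412\right) \left(-104\right) = 250848$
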